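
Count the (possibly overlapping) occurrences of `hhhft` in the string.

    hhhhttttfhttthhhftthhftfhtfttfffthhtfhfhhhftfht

Sliding a length-5 window over the 47 characters (43 positions):
  position 14–18: hhhft
  position 40–44: hhhft

2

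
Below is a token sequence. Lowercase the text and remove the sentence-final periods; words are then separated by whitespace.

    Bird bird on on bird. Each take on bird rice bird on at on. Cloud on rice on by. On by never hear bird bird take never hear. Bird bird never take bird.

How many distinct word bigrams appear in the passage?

25

33 tokens → 32 bigram windows in total.
Repeated bigrams (each contributes count−1 duplicates):
  bird bird: 3
  bird on: 2
  hear bird: 2
  never hear: 2
  on bird: 2
  on by: 2
7 duplicate windows → 32 − 7 = 25 distinct.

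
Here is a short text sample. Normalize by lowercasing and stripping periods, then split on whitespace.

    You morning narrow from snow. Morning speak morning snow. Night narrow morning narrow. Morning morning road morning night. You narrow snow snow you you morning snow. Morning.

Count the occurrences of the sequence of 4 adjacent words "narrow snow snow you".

Scanning the 24 overlapping 4-gram windows for "narrow snow snow you":
  position 20–23: narrow snow snow you

1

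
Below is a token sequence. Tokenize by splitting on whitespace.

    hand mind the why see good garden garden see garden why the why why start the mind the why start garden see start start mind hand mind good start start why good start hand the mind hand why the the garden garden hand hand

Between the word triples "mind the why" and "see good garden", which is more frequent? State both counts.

"mind the why" (2 vs 1)

"mind the why": 2 occurrences
"see good garden": 1 occurrence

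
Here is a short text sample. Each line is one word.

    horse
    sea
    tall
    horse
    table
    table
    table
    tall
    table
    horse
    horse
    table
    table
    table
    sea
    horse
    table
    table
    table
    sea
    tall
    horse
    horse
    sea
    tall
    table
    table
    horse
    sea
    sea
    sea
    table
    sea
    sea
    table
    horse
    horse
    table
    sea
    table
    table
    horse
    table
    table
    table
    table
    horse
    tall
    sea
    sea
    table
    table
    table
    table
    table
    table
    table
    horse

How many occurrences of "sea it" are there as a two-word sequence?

0

Scanning the 57 overlapping bigram windows for "sea it":
  (none found)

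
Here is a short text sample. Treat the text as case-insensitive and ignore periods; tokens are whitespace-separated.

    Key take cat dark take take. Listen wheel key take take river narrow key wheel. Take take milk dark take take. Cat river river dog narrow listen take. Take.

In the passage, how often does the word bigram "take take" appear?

Scanning the 28 overlapping bigram windows for "take take":
  position 5–6: take take
  position 10–11: take take
  position 16–17: take take
  position 20–21: take take
  position 28–29: take take

5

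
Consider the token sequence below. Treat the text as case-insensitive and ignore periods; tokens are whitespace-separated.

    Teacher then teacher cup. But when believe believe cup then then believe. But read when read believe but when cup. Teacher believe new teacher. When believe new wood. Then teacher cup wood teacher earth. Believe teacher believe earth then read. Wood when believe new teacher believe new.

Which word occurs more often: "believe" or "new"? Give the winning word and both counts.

"believe" (10 vs 4)

"believe": 10 occurrences
"new": 4 occurrences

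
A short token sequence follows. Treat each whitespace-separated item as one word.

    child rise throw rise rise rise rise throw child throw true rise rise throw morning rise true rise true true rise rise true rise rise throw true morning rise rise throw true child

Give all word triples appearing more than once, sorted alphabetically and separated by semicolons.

Trigram counts meeting the condition (more than once):
  rise rise rise: 2
  rise rise throw: 4
  rise throw true: 2
  rise true rise: 2
  true rise rise: 3

rise rise rise; rise rise throw; rise throw true; rise true rise; true rise rise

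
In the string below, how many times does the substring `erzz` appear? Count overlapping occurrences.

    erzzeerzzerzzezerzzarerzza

5

Sliding a length-4 window over the 26 characters (23 positions):
  position 1–4: erzz
  position 6–9: erzz
  position 10–13: erzz
  position 16–19: erzz
  position 22–25: erzz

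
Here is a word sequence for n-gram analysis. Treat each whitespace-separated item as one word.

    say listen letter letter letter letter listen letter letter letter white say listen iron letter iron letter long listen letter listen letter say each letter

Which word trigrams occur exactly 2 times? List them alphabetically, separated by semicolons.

letter listen letter; listen letter letter

Trigram counts meeting the condition (exactly 2 times):
  letter listen letter: 2
  listen letter letter: 2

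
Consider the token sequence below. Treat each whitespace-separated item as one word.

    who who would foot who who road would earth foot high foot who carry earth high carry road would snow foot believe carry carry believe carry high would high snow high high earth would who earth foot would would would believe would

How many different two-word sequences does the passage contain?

42 tokens → 41 bigram windows in total.
Repeated bigrams (each contributes count−1 duplicates):
  believe carry: 2
  earth foot: 2
  foot who: 2
  road would: 2
  who who: 2
  would would: 2
6 duplicate windows → 41 − 6 = 35 distinct.

35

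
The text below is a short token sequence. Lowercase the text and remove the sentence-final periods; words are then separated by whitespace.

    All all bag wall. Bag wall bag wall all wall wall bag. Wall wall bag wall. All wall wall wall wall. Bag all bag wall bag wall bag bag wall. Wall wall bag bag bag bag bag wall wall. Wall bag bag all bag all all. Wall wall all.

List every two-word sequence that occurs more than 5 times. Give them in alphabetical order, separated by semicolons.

Bigram counts meeting the condition (more than 5 times):
  bag bag: 6
  bag wall: 9
  wall bag: 9
  wall wall: 10

bag bag; bag wall; wall bag; wall wall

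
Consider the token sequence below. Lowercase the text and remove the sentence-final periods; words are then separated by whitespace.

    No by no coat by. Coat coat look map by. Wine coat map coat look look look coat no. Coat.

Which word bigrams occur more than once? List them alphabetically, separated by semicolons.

coat look; look look; no coat

Bigram counts meeting the condition (more than once):
  coat look: 2
  look look: 2
  no coat: 2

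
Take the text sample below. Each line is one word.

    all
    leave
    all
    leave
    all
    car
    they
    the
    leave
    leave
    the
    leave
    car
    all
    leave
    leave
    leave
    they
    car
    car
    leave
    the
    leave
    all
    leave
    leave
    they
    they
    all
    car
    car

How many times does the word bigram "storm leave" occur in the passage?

0

Scanning the 30 overlapping bigram windows for "storm leave":
  (none found)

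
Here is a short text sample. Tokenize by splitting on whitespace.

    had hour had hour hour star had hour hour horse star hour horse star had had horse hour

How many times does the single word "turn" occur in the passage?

0

Scanning the 18 tokens for "turn":
  (none found)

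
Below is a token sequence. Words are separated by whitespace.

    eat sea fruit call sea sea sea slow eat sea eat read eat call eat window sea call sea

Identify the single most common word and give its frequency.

Unigram frequencies (highest first):
  sea: 7
  eat: 5
  call: 3
  fruit: 1
  slow: 1
  read: 1
  … (1 more, each ≤ 1)

"sea", 7 times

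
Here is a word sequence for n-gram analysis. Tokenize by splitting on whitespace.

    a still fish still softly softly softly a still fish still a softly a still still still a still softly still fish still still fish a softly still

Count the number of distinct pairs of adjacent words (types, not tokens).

28 tokens → 27 bigram windows in total.
Repeated bigrams (each contributes count−1 duplicates):
  a still: 4
  still fish: 4
  fish still: 3
  still still: 3
  a softly: 2
  softly a: 2
  softly softly: 2
  softly still: 2
  … (2 more repeated)
16 duplicate windows → 27 − 16 = 11 distinct.

11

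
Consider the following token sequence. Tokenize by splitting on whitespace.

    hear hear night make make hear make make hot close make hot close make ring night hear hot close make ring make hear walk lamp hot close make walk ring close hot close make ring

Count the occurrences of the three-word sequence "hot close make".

Scanning the 33 overlapping trigram windows for "hot close make":
  position 9–11: hot close make
  position 12–14: hot close make
  position 18–20: hot close make
  position 26–28: hot close make
  position 32–34: hot close make

5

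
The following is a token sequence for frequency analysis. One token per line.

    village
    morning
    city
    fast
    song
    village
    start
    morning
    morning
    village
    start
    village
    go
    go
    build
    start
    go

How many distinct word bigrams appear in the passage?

17 tokens → 16 bigram windows in total.
Repeated bigrams (each contributes count−1 duplicates):
  village start: 2
1 duplicate windows → 16 − 1 = 15 distinct.

15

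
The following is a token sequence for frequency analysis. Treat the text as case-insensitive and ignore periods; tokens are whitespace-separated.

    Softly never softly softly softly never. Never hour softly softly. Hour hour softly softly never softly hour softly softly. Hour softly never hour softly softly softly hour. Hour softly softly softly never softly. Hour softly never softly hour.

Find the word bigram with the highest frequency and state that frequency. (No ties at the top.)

"softly softly", 9 times

Bigram frequencies (highest first):
  softly softly: 9
  hour softly: 7
  softly never: 6
  softly hour: 6
  never softly: 4
  never hour: 2
  … (2 more, each ≤ 2)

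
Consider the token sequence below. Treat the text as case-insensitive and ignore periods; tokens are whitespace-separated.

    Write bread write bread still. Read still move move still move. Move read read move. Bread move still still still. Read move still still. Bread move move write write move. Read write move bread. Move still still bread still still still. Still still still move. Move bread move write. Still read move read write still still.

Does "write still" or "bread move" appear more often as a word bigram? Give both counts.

"bread move" (4 vs 2)

"write still": 2 occurrences
"bread move": 4 occurrences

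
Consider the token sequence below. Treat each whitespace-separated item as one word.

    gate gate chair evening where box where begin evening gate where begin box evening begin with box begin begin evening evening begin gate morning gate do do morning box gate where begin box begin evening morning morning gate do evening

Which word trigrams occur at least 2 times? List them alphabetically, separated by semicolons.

Trigram counts meeting the condition (at least 2 times):
  gate where begin: 2
  morning gate do: 2
  where begin box: 2

gate where begin; morning gate do; where begin box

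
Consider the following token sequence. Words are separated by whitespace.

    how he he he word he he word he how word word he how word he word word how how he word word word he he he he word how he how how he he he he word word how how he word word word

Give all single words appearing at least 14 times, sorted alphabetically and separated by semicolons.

Unigram counts meeting the condition (at least 14 times):
  he: 19
  word: 16

he; word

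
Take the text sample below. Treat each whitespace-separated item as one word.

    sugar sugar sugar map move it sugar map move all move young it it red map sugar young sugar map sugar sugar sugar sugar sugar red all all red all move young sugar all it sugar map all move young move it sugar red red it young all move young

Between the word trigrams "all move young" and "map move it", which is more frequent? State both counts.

"all move young" (4 vs 1)

"all move young": 4 occurrences
"map move it": 1 occurrence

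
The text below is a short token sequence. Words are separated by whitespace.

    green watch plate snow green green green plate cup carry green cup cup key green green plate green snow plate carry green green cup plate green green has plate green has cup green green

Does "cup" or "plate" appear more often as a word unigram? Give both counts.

"plate" (6 vs 5)

"cup": 5 occurrences
"plate": 6 occurrences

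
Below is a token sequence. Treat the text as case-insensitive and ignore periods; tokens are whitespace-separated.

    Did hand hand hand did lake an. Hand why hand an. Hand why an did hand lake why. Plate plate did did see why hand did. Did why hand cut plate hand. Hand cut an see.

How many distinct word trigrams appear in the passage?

36 tokens → 34 trigram windows in total.
Repeated trigrams (each contributes count−1 duplicates):
  an hand why: 2
1 duplicate windows → 34 − 1 = 33 distinct.

33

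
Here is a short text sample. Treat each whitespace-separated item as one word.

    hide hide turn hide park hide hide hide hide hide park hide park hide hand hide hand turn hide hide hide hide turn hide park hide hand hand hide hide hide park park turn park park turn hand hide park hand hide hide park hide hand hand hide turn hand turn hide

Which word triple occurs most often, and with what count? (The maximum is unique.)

"hide hide hide", 6 times

Trigram frequencies (highest first):
  hide hide hide: 6
  hide park hide: 5
  hide hide park: 3
  park hide hand: 3
  hide hide turn: 2
  hide turn hide: 2
  … (23 more, each ≤ 2)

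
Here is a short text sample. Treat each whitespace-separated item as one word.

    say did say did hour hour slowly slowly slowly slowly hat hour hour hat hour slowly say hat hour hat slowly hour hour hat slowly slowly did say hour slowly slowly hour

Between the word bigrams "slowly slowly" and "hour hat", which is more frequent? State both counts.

"slowly slowly" (5 vs 3)

"slowly slowly": 5 occurrences
"hour hat": 3 occurrences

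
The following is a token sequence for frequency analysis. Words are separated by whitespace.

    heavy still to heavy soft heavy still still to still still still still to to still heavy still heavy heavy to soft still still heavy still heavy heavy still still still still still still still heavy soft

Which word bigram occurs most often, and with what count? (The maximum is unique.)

"still still", 11 times

Bigram frequencies (highest first):
  still still: 11
  heavy still: 5
  still heavy: 5
  still to: 3
  heavy soft: 2
  to still: 2
  … (7 more, each ≤ 2)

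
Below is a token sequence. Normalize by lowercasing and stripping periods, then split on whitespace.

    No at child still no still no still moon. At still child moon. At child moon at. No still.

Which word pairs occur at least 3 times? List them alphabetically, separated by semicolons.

Bigram counts meeting the condition (at least 3 times):
  moon at: 3
  no still: 3

moon at; no still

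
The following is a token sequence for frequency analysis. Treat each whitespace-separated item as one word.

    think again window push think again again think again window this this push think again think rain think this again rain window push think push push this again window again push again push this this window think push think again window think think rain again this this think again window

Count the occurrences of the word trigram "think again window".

Scanning the 48 overlapping trigram windows for "think again window":
  position 1–3: think again window
  position 8–10: think again window
  position 39–41: think again window
  position 48–50: think again window

4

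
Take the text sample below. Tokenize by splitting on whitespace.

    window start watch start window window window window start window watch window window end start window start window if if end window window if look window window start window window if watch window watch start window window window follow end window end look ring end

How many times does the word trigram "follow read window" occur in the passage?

Scanning the 43 overlapping trigram windows for "follow read window":
  (none found)

0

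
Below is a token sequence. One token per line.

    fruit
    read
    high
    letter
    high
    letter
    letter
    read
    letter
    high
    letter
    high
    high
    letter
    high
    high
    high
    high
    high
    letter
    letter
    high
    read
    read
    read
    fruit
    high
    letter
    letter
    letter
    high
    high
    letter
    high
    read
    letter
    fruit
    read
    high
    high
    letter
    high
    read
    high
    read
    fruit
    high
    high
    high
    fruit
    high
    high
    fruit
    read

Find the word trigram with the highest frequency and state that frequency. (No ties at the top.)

"high letter high", 5 times

Trigram frequencies (highest first):
  high letter high: 5
  high high letter: 4
  high high high: 4
  high letter letter: 3
  letter high high: 3
  letter high read: 3
  … (24 more, each ≤ 2)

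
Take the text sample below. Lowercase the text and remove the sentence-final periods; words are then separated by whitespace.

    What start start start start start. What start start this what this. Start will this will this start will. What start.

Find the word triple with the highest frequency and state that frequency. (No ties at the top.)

Trigram frequencies (highest first):
  start start start: 3
  what start start: 2
  this start will: 2
  start start what: 1
  start what start: 1
  start start this: 1
  … (9 more, each ≤ 1)

"start start start", 3 times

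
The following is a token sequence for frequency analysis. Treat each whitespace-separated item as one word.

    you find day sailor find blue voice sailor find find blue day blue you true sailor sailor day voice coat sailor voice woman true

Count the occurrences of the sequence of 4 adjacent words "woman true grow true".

Scanning the 21 overlapping 4-gram windows for "woman true grow true":
  (none found)

0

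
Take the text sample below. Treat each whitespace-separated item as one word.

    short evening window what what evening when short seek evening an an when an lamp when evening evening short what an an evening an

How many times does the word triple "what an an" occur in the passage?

1

Scanning the 22 overlapping trigram windows for "what an an":
  position 20–22: what an an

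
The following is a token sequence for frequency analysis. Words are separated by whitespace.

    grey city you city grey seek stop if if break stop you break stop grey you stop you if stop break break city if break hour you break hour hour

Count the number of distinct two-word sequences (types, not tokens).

24

30 tokens → 29 bigram windows in total.
Repeated bigrams (each contributes count−1 duplicates):
  break hour: 2
  break stop: 2
  if break: 2
  stop you: 2
  you break: 2
5 duplicate windows → 29 − 5 = 24 distinct.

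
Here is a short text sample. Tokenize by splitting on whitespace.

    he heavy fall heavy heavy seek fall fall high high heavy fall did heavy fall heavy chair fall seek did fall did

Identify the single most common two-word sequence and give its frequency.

Bigram frequencies (highest first):
  heavy fall: 3
  fall heavy: 2
  fall did: 2
  he heavy: 1
  heavy heavy: 1
  heavy seek: 1
  … (11 more, each ≤ 1)

"heavy fall", 3 times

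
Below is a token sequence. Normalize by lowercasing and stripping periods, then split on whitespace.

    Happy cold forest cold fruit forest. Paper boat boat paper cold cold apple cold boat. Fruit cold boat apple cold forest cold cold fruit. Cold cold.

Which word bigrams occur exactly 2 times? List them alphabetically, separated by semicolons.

Bigram counts meeting the condition (exactly 2 times):
  apple cold: 2
  cold boat: 2
  cold forest: 2
  cold fruit: 2
  forest cold: 2
  fruit cold: 2

apple cold; cold boat; cold forest; cold fruit; forest cold; fruit cold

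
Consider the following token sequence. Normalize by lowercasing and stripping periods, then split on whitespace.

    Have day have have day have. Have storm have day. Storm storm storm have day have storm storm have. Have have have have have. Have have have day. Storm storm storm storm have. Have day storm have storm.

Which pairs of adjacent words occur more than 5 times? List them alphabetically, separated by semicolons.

Bigram counts meeting the condition (more than 5 times):
  have day: 6
  have have: 11
  storm storm: 6

have day; have have; storm storm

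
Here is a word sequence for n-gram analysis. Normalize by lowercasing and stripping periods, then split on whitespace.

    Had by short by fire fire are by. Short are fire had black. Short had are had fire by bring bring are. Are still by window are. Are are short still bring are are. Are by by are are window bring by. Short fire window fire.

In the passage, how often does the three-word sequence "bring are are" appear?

Scanning the 44 overlapping trigram windows for "bring are are":
  position 21–23: bring are are
  position 32–34: bring are are

2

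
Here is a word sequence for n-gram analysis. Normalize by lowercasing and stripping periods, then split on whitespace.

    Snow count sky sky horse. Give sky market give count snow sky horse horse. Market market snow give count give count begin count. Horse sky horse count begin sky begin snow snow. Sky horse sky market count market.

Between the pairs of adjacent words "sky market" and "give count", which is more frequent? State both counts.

"sky market": 2 occurrences
"give count": 3 occurrences

"give count" (3 vs 2)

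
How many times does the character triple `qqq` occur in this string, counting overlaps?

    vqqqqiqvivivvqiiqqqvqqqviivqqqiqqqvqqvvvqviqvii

Sliding a length-3 window over the 47 characters (45 positions):
  position 2–4: qqq
  position 3–5: qqq
  position 17–19: qqq
  position 21–23: qqq
  position 28–30: qqq
  position 32–34: qqq

6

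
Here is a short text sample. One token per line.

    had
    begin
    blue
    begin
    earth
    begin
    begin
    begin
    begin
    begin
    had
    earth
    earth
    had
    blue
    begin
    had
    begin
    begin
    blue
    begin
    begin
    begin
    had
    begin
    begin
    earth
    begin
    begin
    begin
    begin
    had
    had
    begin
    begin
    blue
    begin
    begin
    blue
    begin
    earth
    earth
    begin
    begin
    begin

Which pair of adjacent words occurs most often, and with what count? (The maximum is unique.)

"begin begin", 15 times

Bigram frequencies (highest first):
  begin begin: 15
  blue begin: 5
  had begin: 4
  begin blue: 4
  begin had: 4
  begin earth: 3
  … (6 more, each ≤ 3)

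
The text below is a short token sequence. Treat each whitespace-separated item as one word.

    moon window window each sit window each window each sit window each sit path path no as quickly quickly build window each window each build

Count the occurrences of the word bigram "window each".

Scanning the 24 overlapping bigram windows for "window each":
  position 3–4: window each
  position 6–7: window each
  position 8–9: window each
  position 11–12: window each
  position 21–22: window each
  position 23–24: window each

6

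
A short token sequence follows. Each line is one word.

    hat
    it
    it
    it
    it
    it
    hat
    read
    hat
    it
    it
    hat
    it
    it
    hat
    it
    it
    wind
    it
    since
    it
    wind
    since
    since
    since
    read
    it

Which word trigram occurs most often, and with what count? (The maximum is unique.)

"hat it it", 4 times

Trigram frequencies (highest first):
  hat it it: 4
  it it it: 3
  it it hat: 3
  it hat it: 2
  it hat read: 1
  hat read hat: 1
  … (11 more, each ≤ 1)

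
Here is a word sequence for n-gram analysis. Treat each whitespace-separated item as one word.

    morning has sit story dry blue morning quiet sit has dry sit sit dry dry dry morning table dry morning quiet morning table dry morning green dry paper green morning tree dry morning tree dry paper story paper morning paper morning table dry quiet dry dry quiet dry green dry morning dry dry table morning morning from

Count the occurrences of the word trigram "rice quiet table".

0

Scanning the 55 overlapping trigram windows for "rice quiet table":
  (none found)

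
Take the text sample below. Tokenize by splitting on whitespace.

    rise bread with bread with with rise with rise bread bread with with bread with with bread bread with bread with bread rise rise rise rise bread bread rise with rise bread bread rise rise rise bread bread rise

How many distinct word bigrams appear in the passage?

39 tokens → 38 bigram windows in total.
Repeated bigrams (each contributes count−1 duplicates):
  bread with: 6
  bread bread: 5
  rise bread: 5
  rise rise: 5
  with bread: 5
  bread rise: 4
  with rise: 3
  with with: 3
  … (1 more repeated)
29 duplicate windows → 38 − 29 = 9 distinct.

9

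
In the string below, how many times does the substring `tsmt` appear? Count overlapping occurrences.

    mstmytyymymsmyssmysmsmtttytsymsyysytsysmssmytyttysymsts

Sliding a length-4 window over the 55 characters (52 positions):
  (no match at any position)

0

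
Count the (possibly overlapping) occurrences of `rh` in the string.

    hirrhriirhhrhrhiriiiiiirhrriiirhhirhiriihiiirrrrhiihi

8

Sliding a length-2 window over the 53 characters (52 positions):
  position 4–5: rh
  position 9–10: rh
  position 12–13: rh
  position 14–15: rh
  position 24–25: rh
  position 31–32: rh
  position 35–36: rh
  position 48–49: rh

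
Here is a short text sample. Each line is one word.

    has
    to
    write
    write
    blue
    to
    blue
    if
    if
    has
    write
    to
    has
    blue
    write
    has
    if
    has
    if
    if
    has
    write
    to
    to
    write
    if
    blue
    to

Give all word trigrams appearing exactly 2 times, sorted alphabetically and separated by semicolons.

has write to; if has write; if if has

Trigram counts meeting the condition (exactly 2 times):
  has write to: 2
  if has write: 2
  if if has: 2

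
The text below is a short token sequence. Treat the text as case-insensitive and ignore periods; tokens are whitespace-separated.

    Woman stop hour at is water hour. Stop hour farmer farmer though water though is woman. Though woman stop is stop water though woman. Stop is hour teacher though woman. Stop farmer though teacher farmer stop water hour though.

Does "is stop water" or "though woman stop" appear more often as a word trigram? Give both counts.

"though woman stop" (3 vs 1)

"is stop water": 1 occurrence
"though woman stop": 3 occurrences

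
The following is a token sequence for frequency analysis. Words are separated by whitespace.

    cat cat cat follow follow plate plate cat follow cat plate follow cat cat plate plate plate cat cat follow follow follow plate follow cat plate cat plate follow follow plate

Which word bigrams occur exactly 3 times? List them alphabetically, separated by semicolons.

cat follow; follow cat; follow plate; plate cat; plate follow; plate plate

Bigram counts meeting the condition (exactly 3 times):
  cat follow: 3
  follow cat: 3
  follow plate: 3
  plate cat: 3
  plate follow: 3
  plate plate: 3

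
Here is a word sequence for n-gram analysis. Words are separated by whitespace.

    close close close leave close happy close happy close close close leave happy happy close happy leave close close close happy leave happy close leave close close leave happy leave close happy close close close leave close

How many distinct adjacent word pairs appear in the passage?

8

37 tokens → 36 bigram windows in total.
Repeated bigrams (each contributes count−1 duplicates):
  close close: 9
  close happy: 5
  close leave: 5
  happy close: 5
  leave close: 5
  happy leave: 3
  leave happy: 3
28 duplicate windows → 36 − 28 = 8 distinct.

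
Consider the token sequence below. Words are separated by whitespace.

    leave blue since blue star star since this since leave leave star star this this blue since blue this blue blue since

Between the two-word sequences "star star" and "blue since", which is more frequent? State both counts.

"star star": 2 occurrences
"blue since": 3 occurrences

"blue since" (3 vs 2)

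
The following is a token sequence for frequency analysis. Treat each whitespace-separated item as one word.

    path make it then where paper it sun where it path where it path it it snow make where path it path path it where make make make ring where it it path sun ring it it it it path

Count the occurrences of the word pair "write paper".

Scanning the 39 overlapping bigram windows for "write paper":
  (none found)

0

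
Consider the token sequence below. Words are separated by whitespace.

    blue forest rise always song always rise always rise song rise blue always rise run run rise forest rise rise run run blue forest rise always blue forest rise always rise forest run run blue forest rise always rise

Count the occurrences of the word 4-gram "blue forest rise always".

4

Scanning the 36 overlapping 4-gram windows for "blue forest rise always":
  position 1–4: blue forest rise always
  position 23–26: blue forest rise always
  position 27–30: blue forest rise always
  position 35–38: blue forest rise always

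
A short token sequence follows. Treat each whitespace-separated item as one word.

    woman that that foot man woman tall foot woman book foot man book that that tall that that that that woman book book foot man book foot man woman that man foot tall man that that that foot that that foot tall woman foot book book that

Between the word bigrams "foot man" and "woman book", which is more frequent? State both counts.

"foot man" (4 vs 2)

"foot man": 4 occurrences
"woman book": 2 occurrences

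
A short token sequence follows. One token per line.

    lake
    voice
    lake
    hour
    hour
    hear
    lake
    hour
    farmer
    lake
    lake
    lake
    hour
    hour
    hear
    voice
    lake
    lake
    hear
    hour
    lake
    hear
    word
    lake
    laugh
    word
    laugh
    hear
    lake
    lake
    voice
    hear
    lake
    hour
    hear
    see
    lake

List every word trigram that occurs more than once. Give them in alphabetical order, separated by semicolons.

Trigram counts meeting the condition (more than once):
  hear lake hour: 2
  hour hour hear: 2
  lake hour hour: 2

hear lake hour; hour hour hear; lake hour hour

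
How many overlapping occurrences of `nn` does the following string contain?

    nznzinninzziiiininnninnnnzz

Sliding a length-2 window over the 27 characters (26 positions):
  position 6–7: nn
  position 18–19: nn
  position 19–20: nn
  position 22–23: nn
  position 23–24: nn
  position 24–25: nn

6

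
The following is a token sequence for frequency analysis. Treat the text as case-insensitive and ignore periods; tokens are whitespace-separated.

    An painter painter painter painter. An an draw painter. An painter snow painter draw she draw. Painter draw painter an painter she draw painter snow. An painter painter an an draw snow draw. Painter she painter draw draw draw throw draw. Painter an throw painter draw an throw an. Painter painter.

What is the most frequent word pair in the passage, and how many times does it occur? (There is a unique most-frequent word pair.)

Bigram frequencies (highest first):
  draw painter: 6
  an painter: 5
  painter painter: 5
  painter an: 5
  painter draw: 4
  an an: 2
  … (17 more, each ≤ 2)

"draw painter", 6 times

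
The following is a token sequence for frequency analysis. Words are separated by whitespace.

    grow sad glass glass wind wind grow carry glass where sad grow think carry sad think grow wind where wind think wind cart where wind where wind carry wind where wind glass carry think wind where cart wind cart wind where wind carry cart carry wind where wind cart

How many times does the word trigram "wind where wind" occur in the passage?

5

Scanning the 47 overlapping trigram windows for "wind where wind":
  position 18–20: wind where wind
  position 25–27: wind where wind
  position 29–31: wind where wind
  position 40–42: wind where wind
  position 46–48: wind where wind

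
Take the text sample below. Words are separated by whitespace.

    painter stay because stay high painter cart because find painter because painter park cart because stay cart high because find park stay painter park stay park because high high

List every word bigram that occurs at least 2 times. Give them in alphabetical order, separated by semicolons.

Bigram counts meeting the condition (at least 2 times):
  because find: 2
  because stay: 2
  cart because: 2
  painter park: 2
  park stay: 2

because find; because stay; cart because; painter park; park stay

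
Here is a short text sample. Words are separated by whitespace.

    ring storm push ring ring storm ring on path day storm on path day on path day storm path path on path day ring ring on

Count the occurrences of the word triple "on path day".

Scanning the 24 overlapping trigram windows for "on path day":
  position 8–10: on path day
  position 12–14: on path day
  position 15–17: on path day
  position 21–23: on path day

4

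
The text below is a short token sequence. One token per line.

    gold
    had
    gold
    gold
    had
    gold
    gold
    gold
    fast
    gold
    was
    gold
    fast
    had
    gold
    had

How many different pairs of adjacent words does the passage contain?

8

16 tokens → 15 bigram windows in total.
Repeated bigrams (each contributes count−1 duplicates):
  gold gold: 3
  gold had: 3
  had gold: 3
  gold fast: 2
7 duplicate windows → 15 − 7 = 8 distinct.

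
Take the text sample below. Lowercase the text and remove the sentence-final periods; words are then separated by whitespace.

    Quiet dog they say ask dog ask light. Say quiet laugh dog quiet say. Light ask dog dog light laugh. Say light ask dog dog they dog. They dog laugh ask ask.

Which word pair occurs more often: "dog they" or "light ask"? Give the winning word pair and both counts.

"dog they": 3 occurrences
"light ask": 2 occurrences

"dog they" (3 vs 2)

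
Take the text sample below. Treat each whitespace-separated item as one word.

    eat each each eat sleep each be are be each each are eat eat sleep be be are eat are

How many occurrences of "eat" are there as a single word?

Scanning the 20 tokens for "eat":
  position 1: eat
  position 4: eat
  position 13: eat
  position 14: eat
  position 19: eat

5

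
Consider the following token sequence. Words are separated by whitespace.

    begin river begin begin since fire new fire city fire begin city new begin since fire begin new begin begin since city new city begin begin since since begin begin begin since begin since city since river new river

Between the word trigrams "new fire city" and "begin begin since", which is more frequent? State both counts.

"begin begin since" (4 vs 1)

"new fire city": 1 occurrence
"begin begin since": 4 occurrences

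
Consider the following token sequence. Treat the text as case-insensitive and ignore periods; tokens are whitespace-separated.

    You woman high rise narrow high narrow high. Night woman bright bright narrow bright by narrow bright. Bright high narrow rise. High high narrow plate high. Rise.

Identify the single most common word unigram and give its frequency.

Unigram frequencies (highest first):
  high: 7
  narrow: 6
  bright: 5
  rise: 3
  woman: 2
  you: 1
  … (3 more, each ≤ 1)

"high", 7 times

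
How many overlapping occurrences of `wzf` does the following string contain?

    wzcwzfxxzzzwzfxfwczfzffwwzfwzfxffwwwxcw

4

Sliding a length-3 window over the 39 characters (37 positions):
  position 4–6: wzf
  position 12–14: wzf
  position 25–27: wzf
  position 28–30: wzf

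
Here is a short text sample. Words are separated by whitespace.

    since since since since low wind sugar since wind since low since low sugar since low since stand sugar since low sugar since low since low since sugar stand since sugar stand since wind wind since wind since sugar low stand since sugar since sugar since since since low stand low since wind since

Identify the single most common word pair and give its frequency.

Bigram frequencies (highest first):
  since low: 8
  sugar since: 6
  since since: 5
  low since: 5
  since sugar: 5
  since wind: 4
  … (12 more, each ≤ 4)

"since low", 8 times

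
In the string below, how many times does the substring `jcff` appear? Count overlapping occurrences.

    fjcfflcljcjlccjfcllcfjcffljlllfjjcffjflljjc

Sliding a length-4 window over the 43 characters (40 positions):
  position 2–5: jcff
  position 22–25: jcff
  position 33–36: jcff

3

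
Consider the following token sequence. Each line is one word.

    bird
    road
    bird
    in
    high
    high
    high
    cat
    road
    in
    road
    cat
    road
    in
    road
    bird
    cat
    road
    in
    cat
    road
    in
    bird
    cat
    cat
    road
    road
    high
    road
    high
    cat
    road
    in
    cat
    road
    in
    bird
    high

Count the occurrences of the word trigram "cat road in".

Scanning the 36 overlapping trigram windows for "cat road in":
  position 8–10: cat road in
  position 12–14: cat road in
  position 17–19: cat road in
  position 20–22: cat road in
  position 31–33: cat road in
  position 34–36: cat road in

6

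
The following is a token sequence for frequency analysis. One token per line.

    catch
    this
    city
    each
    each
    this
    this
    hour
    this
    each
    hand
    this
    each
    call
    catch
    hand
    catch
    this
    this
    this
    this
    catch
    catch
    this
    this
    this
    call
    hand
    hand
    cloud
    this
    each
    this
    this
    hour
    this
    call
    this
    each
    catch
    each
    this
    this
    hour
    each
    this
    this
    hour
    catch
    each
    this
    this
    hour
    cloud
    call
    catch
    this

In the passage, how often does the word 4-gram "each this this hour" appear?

5

Scanning the 54 overlapping 4-gram windows for "each this this hour":
  position 5–8: each this this hour
  position 32–35: each this this hour
  position 41–44: each this this hour
  position 45–48: each this this hour
  position 50–53: each this this hour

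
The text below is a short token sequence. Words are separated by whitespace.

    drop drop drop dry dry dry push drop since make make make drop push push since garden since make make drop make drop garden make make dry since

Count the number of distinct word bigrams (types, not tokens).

19

28 tokens → 27 bigram windows in total.
Repeated bigrams (each contributes count−1 duplicates):
  make make: 4
  make drop: 3
  drop drop: 2
  dry dry: 2
  since make: 2
8 duplicate windows → 27 − 8 = 19 distinct.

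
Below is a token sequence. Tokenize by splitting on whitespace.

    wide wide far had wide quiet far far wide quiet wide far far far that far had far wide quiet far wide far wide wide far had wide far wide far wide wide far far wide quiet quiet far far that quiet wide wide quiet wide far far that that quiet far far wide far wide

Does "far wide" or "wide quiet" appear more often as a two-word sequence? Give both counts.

"far wide": 9 occurrences
"wide quiet": 5 occurrences

"far wide" (9 vs 5)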